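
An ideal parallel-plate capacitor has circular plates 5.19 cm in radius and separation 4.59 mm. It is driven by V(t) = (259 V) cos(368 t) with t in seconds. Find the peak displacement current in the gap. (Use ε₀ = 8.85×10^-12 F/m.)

1.56×10^-6 A

(dE/dt)_max = V₀ω/d = 2.077×10^7 V/(m·s); ω = 368 rad/s.
I_d,max = ε₀ A (dE/dt)_max = (8.85×10^-12)(8.462×10^-3)(2.077×10^7) = 1.56×10^-6 A.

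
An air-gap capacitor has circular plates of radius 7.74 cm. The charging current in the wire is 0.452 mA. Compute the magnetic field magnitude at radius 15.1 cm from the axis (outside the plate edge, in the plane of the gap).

5.99×10^-10 T

By continuity the displacement current in the gap matches the conduction current: I_d = 4.52×10^-4 A.
For r ≥ R the full I_d is enclosed: B = μ₀ I_d/(2πr) = (4π×10^-7)(4.52×10^-4)/(2π·0.151) = 5.99×10^-10 T.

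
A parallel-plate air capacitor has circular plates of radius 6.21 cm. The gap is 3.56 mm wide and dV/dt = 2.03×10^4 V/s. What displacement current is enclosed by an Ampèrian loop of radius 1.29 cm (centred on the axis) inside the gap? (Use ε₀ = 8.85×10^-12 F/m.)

2.64×10^-8 A

dE/dt = (dV/dt)/d = 5.702×10^6 V/(m·s); I_d = ε₀(πR²)(dE/dt) = (8.85×10^-12)(0.01212)(5.702×10^6) = 6.116×10^-7 A.
The field is uniform, so I_d,enc = I_d (r/R)² = (6.116×10^-7)(1.29/6.21)² = 2.64×10^-8 A.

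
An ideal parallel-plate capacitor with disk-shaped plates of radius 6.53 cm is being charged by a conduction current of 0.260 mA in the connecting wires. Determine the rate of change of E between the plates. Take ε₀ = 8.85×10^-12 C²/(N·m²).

2.19×10^9 V/(m·s)

By continuity, I_d in the gap equals the 0.260 mA flowing in the wire.
Since I_d = ε₀ A dE/dt, dE/dt = I_d/(ε₀A) = (2.60×10^-4)/((8.85×10^-12)(0.01340)) = 2.19×10^9 V/(m·s).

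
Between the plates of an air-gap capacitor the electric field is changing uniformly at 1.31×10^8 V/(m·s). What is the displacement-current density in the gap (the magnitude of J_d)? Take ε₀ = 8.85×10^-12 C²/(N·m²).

J_d = ε₀ dE/dt = (8.85×10^-12)(1.31×10^8) = 1.16×10^-3 A/m².

1.16×10^-3 A/m²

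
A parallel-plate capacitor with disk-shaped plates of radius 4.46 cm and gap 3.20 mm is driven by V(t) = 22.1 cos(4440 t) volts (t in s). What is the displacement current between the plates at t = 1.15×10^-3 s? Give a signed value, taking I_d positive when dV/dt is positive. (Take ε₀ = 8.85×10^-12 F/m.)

C = ε₀A/d = (8.85×10^-12)(6.249×10^-3)/(3.20×10^-3) = 1.728×10^-11 F. dV/dt = V₀ω·−sin(ωt); at ωt = 5.106 rad this factor is 0.9235.
I_d = C dV/dt = (1.728×10^-11)(22.1)(4440)(0.9235) = 1.57×10^-6 A.

1.57×10^-6 A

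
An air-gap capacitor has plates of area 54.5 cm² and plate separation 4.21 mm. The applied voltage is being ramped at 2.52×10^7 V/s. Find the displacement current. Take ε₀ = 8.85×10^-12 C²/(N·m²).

2.89×10^-4 A

The field between the plates is E = V/d, so dE/dt = (2.52×10^7)/(4.21×10^-3 m) = 5.986×10^9 V/(m·s).
I_d = ε₀ A (dE/dt) = (8.85×10^-12)(5.45×10^-3)(5.986×10^9) = 2.89×10^-4 A.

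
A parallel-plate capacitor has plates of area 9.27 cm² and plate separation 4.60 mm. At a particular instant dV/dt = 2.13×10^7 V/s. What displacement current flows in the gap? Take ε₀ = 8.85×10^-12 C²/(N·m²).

The displacement current equals the charging current C dV/dt. With C = ε₀A/d = (8.85×10^-12)(9.27×10^-4)/(4.60×10^-3) = 1.783×10^-12 F, I_d = (1.783×10^-12)(2.13×10^7) = 3.80×10^-5 A.

3.80×10^-5 A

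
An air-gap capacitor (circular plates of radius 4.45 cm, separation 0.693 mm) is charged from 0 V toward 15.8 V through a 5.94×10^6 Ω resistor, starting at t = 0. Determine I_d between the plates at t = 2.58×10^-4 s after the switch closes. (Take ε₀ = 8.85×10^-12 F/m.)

1.54×10^-6 A

C = ε₀A/d = (8.85×10^-12)(6.221×10^-3)/(6.93×10^-4) = 7.945×10^-11 F, so τ = RC = 4.719×10^-4 s.
The conduction current is I(t) = (V₀/R) e^(−t/τ), and the displacement current between the plates equals it.
t/τ = 0.5467; I_d = (15.8/5.94×10^6) · e^(−0.5467) = (2.660×10^-6)(0.5789) = 1.54×10^-6 A.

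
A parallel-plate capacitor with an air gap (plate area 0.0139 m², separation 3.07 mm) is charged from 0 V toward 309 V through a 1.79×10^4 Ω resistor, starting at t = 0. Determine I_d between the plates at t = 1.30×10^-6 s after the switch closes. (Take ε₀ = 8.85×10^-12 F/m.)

C = ε₀A/d = (8.85×10^-12)(0.0139)/(3.07×10^-3) = 4.007×10^-11 F and τ = RC = 7.173×10^-7 s. I_d in the gap equals the RC charging current.
I_d(t) = (V₀/R) e^(−t/τ) = 0.01726 · e^(−1.812) = 2.82×10^-3 A.

2.82×10^-3 A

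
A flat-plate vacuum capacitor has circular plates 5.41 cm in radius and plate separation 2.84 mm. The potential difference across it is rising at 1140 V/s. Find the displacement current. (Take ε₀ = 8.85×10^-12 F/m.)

The displacement current equals the charging current C dV/dt. With C = ε₀A/d = (8.85×10^-12)(9.195×10^-3)/(2.84×10^-3) = 2.865×10^-11 F, I_d = (2.865×10^-11)(1140) = 3.27×10^-8 A.

3.27×10^-8 A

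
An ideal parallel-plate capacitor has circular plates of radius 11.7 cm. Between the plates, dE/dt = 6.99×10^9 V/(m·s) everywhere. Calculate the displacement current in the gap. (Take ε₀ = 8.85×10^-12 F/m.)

2.66×10^-3 A

I_d = ε₀ A (dE/dt) = (8.85×10^-12)(0.04301 m²)(6.99×10^9) = 2.66×10^-3 A.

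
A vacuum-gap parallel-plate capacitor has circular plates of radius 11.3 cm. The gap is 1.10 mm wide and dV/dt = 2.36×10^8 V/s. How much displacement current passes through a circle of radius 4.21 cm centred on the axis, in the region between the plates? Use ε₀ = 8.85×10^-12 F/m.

0.0106 A

I_d = C dV/dt with C = ε₀πR²/d = 3.227×10^-10 F, so I_d = (3.227×10^-10)(2.36×10^8) = 0.07616 A.
Through an area πr² the displacement current is I_d·(πr²/πR²) = I_d (r/R)² = 0.0106 A.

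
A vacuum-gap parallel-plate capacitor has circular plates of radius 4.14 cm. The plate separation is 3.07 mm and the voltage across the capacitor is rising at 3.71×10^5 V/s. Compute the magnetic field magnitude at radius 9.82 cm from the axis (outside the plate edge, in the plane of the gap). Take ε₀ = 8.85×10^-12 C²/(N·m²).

1.17×10^-11 T

I_d = C dV/dt with C = ε₀πR²/d = 1.552×10^-11 F, so I_d = (1.552×10^-11)(3.71×10^5) = 5.758×10^-6 A.
For r ≥ R the full I_d is enclosed: B = μ₀ I_d/(2πr) = (4π×10^-7)(5.758×10^-6)/(2π·0.0982) = 1.17×10^-11 T.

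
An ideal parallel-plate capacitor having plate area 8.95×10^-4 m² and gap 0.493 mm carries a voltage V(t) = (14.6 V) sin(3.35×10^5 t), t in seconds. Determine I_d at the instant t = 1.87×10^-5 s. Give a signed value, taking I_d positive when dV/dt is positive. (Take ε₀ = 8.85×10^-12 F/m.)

dE/dt = (V₀ω/d)·cos(ωt) with ωt = 6.2645 rad: (14.6)(3.35×10^5)(0.9998)/(4.93×10^-4) = 9.919×10^9 V/(m·s).
I_d = ε₀ A dE/dt = (8.85×10^-12)(8.95×10^-4)(9.919×10^9) = 7.86×10^-5 A.

7.86×10^-5 A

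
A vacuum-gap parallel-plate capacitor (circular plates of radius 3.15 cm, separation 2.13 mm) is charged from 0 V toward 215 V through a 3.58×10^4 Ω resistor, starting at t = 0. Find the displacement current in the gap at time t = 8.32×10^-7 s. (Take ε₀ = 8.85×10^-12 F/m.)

C = ε₀A/d = (8.85×10^-12)(3.117×10^-3)/(2.13×10^-3) = 1.295×10^-11 F and τ = RC = 4.636×10^-7 s. I_d in the gap equals the RC charging current.
I_d(t) = (V₀/R) e^(−t/τ) = 6.006×10^-3 · e^(−1.795) = 9.98×10^-4 A.

9.98×10^-4 A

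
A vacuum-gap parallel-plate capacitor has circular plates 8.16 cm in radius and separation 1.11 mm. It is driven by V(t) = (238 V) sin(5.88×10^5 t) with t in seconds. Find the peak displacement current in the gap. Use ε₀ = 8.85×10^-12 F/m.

0.0233 A

C = ε₀A/d = (8.85×10^-12)(0.02092)/(1.11×10^-3) = 1.668×10^-10 F; ω = 5.88×10^5 rad/s.
I_d = C dV/dt, so |I_d|_max = C V₀ ω = (1.668×10^-10)(238)(5.88×10^5) = 0.0233 A.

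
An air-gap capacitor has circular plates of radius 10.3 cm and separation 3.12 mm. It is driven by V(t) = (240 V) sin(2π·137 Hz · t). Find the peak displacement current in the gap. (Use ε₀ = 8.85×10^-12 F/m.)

1.95×10^-5 A

The displacement current equals the conduction current C dV/dt, which peaks at C V₀ ω.
With C = ε₀A/d = (8.85×10^-12)(0.03333)/(3.12×10^-3) = 9.454×10^-11 F and ω = 2πf = 860.8 rad/s, I_d,max = (9.454×10^-11)(240)(860.8) = 1.95×10^-5 A.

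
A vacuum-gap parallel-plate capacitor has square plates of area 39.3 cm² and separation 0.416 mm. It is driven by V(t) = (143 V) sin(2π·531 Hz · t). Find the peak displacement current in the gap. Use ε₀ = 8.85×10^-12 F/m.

The displacement current equals the conduction current C dV/dt, which peaks at C V₀ ω.
With C = ε₀A/d = (8.85×10^-12)(3.93×10^-3)/(4.16×10^-4) = 8.361×10^-11 F and ω = 2πf = 3336 rad/s, I_d,max = (8.361×10^-11)(143)(3336) = 3.99×10^-5 A.

3.99×10^-5 A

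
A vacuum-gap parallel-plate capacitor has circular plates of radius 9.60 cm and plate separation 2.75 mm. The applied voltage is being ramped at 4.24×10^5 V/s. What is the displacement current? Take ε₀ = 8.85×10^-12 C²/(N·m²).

3.95×10^-5 A

C = ε₀A/d = (8.85×10^-12)(0.02895)/(2.75×10^-3) = 9.317×10^-11 F.
I_d = C dV/dt = (9.317×10^-11)(4.24×10^5) = 3.95×10^-5 A.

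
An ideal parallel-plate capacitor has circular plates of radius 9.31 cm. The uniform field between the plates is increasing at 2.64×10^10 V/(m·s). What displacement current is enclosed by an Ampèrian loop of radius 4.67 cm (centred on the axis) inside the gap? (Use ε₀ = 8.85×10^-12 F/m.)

1.60×10^-3 A

Through the whole plate area (πR² = 0.02723 m²), I_d = ε₀ πR² dE/dt = 6.362×10^-3 A.
Since J_d is uniform, the enclosed fraction is (r/R)² = 0.2516, giving I_d,enc = 1.60×10^-3 A.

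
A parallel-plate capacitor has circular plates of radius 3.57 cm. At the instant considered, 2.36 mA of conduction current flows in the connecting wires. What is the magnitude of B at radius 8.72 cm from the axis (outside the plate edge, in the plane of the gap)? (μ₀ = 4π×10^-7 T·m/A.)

By continuity the displacement current in the gap matches the conduction current: I_d = 2.36×10^-3 A.
For r ≥ R the full I_d is enclosed: B = μ₀ I_d/(2πr) = (4π×10^-7)(2.36×10^-3)/(2π·0.0872) = 5.41×10^-9 T.

5.41×10^-9 T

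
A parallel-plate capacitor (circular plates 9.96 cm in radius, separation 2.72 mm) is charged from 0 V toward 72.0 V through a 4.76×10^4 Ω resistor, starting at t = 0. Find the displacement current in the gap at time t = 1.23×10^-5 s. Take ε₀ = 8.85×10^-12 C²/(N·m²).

1.18×10^-4 A

With C = ε₀A/d = (8.85×10^-12)(0.03117)/(2.72×10^-3) = 1.014×10^-10 F, the time constant is τ = RC = 4.827×10^-6 s, so t/τ = 2.548 and e^(−t/τ) = 0.07824.
I_d = I_cond = (V₀/R) e^(−t/τ) = (1.513×10^-3)(0.07824) = 1.18×10^-4 A.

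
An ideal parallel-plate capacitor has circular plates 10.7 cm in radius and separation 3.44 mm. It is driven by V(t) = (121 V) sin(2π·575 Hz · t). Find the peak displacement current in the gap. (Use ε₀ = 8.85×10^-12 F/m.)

(dE/dt)_max = V₀ω/d = 1.271×10^8 V/(m·s); ω = 2πf = 3613 rad/s.
I_d,max = ε₀ A (dE/dt)_max = (8.85×10^-12)(0.03597)(1.271×10^8) = 4.05×10^-5 A.

4.05×10^-5 A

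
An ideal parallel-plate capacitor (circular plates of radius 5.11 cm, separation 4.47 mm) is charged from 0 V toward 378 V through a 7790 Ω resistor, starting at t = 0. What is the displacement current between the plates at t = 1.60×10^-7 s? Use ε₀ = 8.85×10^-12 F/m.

0.0137 A

C = ε₀A/d = (8.85×10^-12)(8.203×10^-3)/(4.47×10^-3) = 1.624×10^-11 F and τ = RC = 1.265×10^-7 s. I_d in the gap equals the RC charging current.
I_d(t) = (V₀/R) e^(−t/τ) = 0.04852 · e^(−1.265) = 0.0137 A.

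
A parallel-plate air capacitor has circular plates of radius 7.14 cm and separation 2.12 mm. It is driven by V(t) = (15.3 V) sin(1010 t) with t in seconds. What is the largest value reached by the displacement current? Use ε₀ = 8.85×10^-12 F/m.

1.03×10^-6 A

(dE/dt)_max = V₀ω/d = 7.289×10^6 V/(m·s); ω = 1010 rad/s.
I_d,max = ε₀ A (dE/dt)_max = (8.85×10^-12)(0.01602)(7.289×10^6) = 1.03×10^-6 A.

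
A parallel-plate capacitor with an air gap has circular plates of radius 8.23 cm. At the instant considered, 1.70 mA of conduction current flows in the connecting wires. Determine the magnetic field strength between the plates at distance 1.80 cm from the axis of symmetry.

No conduction current crosses the gap, so I_d there equals the 1.70×10^-3 A in the leads.
For r < R the Ampère–Maxwell law gives B(2πr) = μ₀ I_d (r²/R²), so B = μ₀ I_d r/(2πR²) = (4π×10^-7)(1.70×10^-3)(0.0180)/(2π·0.0823²) = 9.04×10^-10 T.

9.04×10^-10 T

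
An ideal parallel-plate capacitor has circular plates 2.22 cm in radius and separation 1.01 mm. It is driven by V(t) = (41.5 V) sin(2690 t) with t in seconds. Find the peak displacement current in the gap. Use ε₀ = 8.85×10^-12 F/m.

1.51×10^-6 A

(dE/dt)_max = V₀ω/d = 1.105×10^8 V/(m·s); ω = 2690 rad/s.
I_d,max = ε₀ A (dE/dt)_max = (8.85×10^-12)(1.548×10^-3)(1.105×10^8) = 1.51×10^-6 A.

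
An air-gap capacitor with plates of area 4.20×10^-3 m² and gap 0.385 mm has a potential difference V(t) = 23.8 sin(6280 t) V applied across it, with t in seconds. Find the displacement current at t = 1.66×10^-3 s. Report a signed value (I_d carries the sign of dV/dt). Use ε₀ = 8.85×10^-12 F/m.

-7.80×10^-6 A

C = ε₀A/d = (8.85×10^-12)(4.20×10^-3)/(3.85×10^-4) = 9.655×10^-11 F. dV/dt = V₀ω·cos(ωt); at ωt = 10.4248 rad this factor is -0.5403.
I_d = C dV/dt = (9.655×10^-11)(23.8)(6280)(-0.5403) = -7.80×10^-6 A.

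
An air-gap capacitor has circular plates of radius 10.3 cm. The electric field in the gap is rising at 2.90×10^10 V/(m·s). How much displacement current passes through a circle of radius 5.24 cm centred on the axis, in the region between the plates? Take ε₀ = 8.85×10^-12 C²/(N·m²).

2.21×10^-3 A

Through the whole plate area (πR² = 0.03333 m²), I_d = ε₀ πR² dE/dt = 8.554×10^-3 A.
The field is uniform, so I_d,enc = I_d (r/R)² = (8.554×10^-3)(5.24/10.3)² = 2.21×10^-3 A.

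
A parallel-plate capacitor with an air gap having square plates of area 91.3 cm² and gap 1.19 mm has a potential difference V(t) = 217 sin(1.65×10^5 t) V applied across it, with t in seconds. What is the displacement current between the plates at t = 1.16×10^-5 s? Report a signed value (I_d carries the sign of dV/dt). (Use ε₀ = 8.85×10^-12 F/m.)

-8.18×10^-4 A

dV/dt = (217)(1.65×10^5)·cos(1.914) = -1.205×10^7 V/s.
I_d = C dV/dt with C = ε₀A/d = (8.85×10^-12)(9.13×10^-3)/(1.19×10^-3) = 6.790×10^-11 F, so I_d = (6.790×10^-11)(-1.205×10^7) = -8.18×10^-4 A.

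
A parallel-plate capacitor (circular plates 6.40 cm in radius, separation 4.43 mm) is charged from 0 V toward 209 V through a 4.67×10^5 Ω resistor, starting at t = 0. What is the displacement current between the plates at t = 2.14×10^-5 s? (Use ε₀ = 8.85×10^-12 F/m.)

C = ε₀A/d = (8.85×10^-12)(0.01287)/(4.43×10^-3) = 2.571×10^-11 F and τ = RC = 1.201×10^-5 s. I_d in the gap equals the RC charging current.
I_d(t) = (V₀/R) e^(−t/τ) = 4.475×10^-4 · e^(−1.782) = 7.53×10^-5 A.

7.53×10^-5 A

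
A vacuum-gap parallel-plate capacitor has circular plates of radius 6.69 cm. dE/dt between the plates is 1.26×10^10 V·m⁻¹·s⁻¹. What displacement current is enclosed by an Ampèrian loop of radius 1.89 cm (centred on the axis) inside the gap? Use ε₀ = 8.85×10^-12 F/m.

Total displacement current: I_d = ε₀(πR²)(dE/dt) = (8.85×10^-12)(0.01406)(1.26×10^10) = 1.568×10^-3 A.
Through an area πr² the displacement current is I_d·(πr²/πR²) = I_d (r/R)² = 1.25×10^-4 A.

1.25×10^-4 A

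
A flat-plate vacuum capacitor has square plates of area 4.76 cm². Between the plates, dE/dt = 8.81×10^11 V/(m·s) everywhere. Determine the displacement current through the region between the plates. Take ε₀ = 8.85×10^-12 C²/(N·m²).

3.71×10^-3 A

With a uniform field, Φ_E = EA, so I_d = ε₀ A dE/dt = 3.71×10^-3 A.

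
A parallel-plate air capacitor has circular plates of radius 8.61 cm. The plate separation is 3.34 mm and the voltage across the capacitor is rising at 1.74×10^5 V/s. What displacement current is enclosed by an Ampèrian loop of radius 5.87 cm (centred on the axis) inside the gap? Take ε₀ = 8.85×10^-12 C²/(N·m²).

4.99×10^-6 A

I_d = C dV/dt with C = ε₀πR²/d = 6.171×10^-11 F, so I_d = (6.171×10^-11)(1.74×10^5) = 1.074×10^-5 A.
Through an area πr² the displacement current is I_d·(πr²/πR²) = I_d (r/R)² = 4.99×10^-6 A.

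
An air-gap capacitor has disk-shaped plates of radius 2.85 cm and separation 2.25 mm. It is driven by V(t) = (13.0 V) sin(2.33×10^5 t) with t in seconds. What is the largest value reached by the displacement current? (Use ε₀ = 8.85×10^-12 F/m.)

C = ε₀A/d = (8.85×10^-12)(2.552×10^-3)/(2.25×10^-3) = 1.004×10^-11 F; ω = 2.33×10^5 rad/s.
I_d = C dV/dt, so |I_d|_max = C V₀ ω = (1.004×10^-11)(13.0)(2.33×10^5) = 3.04×10^-5 A.

3.04×10^-5 A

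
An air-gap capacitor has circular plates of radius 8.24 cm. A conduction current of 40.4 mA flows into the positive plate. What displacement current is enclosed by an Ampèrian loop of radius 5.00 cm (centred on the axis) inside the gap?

No conduction current crosses the gap, so I_d there equals the 0.0404 A in the leads.
Since J_d is uniform, the enclosed fraction is (r/R)² = 0.3682, giving I_d,enc = 0.0149 A.

0.0149 A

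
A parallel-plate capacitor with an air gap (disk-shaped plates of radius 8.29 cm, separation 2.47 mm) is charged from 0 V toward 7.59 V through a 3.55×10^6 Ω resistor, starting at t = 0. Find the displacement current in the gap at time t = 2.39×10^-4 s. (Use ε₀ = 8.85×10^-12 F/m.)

C = ε₀A/d = (8.85×10^-12)(0.02159)/(2.47×10^-3) = 7.736×10^-11 F and τ = RC = 2.746×10^-4 s. I_d in the gap equals the RC charging current.
I_d(t) = (V₀/R) e^(−t/τ) = 2.138×10^-6 · e^(−0.8704) = 8.95×10^-7 A.

8.95×10^-7 A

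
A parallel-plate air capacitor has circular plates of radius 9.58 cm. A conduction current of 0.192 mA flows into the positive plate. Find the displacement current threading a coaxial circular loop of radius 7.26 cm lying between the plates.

1.10×10^-4 A

By continuity the displacement current in the gap matches the conduction current: I_d = 1.92×10^-4 A.
The field is uniform, so I_d,enc = I_d (r/R)² = (1.92×10^-4)(7.26/9.58)² = 1.10×10^-4 A.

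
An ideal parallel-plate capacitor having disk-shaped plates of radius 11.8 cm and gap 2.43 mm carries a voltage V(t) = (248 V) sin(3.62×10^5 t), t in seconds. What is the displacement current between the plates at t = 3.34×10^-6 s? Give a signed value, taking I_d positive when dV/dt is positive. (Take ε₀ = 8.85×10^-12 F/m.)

5.06×10^-3 A

dE/dt = (V₀ω/d)·cos(ωt) with ωt = 1.20908 rad: (248)(3.62×10^5)(0.3539)/(2.43×10^-3) = 1.307×10^10 V/(m·s).
I_d = ε₀ A dE/dt = (8.85×10^-12)(0.04374)(1.307×10^10) = 5.06×10^-3 A.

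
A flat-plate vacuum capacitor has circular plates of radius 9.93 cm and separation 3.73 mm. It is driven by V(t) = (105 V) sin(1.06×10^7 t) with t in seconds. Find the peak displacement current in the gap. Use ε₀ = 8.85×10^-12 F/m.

The displacement current equals the conduction current C dV/dt, which peaks at C V₀ ω.
With C = ε₀A/d = (8.85×10^-12)(0.03098)/(3.73×10^-3) = 7.350×10^-11 F and ω = 1.06×10^7 rad/s, I_d,max = (7.350×10^-11)(105)(1.06×10^7) = 0.0818 A.

0.0818 A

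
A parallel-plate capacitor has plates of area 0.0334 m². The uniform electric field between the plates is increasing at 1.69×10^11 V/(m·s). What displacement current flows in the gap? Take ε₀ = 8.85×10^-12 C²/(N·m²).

The displacement current is ε₀ times dΦ_E/dt = ε₀ A dE/dt = (8.85×10^-12)(0.0334)(1.69×10^11) = 0.0500 A.

0.0500 A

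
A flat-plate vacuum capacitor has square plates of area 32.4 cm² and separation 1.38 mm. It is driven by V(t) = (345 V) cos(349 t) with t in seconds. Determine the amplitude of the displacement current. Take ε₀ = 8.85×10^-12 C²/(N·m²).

C = ε₀A/d = (8.85×10^-12)(3.24×10^-3)/(1.38×10^-3) = 2.078×10^-11 F; ω = 349 rad/s.
I_d = C dV/dt, so |I_d|_max = C V₀ ω = (2.078×10^-11)(345)(349) = 2.50×10^-6 A.

2.50×10^-6 A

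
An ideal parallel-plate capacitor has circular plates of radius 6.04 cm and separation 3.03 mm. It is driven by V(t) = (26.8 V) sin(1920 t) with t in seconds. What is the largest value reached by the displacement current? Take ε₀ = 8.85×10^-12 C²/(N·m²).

1.72×10^-6 A

The displacement current equals the conduction current C dV/dt, which peaks at C V₀ ω.
With C = ε₀A/d = (8.85×10^-12)(0.01146)/(3.03×10^-3) = 3.347×10^-11 F and ω = 1920 rad/s, I_d,max = (3.347×10^-11)(26.8)(1920) = 1.72×10^-6 A.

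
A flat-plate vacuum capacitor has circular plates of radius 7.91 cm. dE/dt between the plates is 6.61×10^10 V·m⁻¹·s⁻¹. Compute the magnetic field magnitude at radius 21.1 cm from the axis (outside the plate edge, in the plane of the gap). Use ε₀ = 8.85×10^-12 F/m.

Through the whole plate area (πR² = 0.01966 m²), I_d = ε₀ πR² dE/dt = 0.01150 A.
For r ≥ R the full I_d is enclosed: B = μ₀ I_d/(2πr) = (4π×10^-7)(0.01150)/(2π·0.211) = 1.09×10^-8 T.

1.09×10^-8 T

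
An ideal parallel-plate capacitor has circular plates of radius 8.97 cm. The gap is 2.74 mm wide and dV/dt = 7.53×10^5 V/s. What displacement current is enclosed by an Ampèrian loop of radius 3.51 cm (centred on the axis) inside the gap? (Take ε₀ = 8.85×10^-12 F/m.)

9.41×10^-6 A

With E = V/d, dE/dt = 2.748×10^8 V/(m·s) and πR² = 0.02528 m², giving I_d = ε₀ πR² dE/dt = 6.148×10^-5 A.
Since J_d is uniform, the enclosed fraction is (r/R)² = 0.1531, giving I_d,enc = 9.41×10^-6 A.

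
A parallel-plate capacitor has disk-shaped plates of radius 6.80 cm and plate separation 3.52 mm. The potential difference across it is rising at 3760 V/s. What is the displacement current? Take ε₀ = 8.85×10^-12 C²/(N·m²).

1.37×10^-7 A

The field between the plates is E = V/d, so dE/dt = (3760)/(3.52×10^-3 m) = 1.068×10^6 V/(m·s).
I_d = ε₀ A (dE/dt) = (8.85×10^-12)(0.01453)(1.068×10^6) = 1.37×10^-7 A.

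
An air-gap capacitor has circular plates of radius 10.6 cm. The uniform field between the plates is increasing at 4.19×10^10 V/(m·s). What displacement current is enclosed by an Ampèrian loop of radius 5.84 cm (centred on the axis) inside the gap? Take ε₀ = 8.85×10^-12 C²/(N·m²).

3.97×10^-3 A

Through the whole plate area (πR² = 0.03530 m²), I_d = ε₀ πR² dE/dt = 0.01309 A.
Since J_d is uniform, the enclosed fraction is (r/R)² = 0.3035, giving I_d,enc = 3.97×10^-3 A.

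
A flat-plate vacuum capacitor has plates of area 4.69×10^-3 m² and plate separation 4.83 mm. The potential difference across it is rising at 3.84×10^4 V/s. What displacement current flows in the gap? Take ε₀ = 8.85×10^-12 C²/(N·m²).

The field between the plates is E = V/d, so dE/dt = (3.84×10^4)/(4.83×10^-3 m) = 7.950×10^6 V/(m·s).
I_d = ε₀ A (dE/dt) = (8.85×10^-12)(4.69×10^-3)(7.950×10^6) = 3.30×10^-7 A.

3.30×10^-7 A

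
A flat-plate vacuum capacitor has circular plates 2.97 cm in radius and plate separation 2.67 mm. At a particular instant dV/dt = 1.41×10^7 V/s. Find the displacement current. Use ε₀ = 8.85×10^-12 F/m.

1.30×10^-4 A

The displacement current equals the charging current C dV/dt. With C = ε₀A/d = (8.85×10^-12)(2.771×10^-3)/(2.67×10^-3) = 9.185×10^-12 F, I_d = (9.185×10^-12)(1.41×10^7) = 1.30×10^-4 A.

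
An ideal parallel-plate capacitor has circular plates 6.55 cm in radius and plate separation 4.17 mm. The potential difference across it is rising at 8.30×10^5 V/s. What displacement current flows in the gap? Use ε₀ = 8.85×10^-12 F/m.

The field between the plates is E = V/d, so dE/dt = (8.30×10^5)/(4.17×10^-3 m) = 1.990×10^8 V/(m·s).
I_d = ε₀ A (dE/dt) = (8.85×10^-12)(0.01348)(1.990×10^8) = 2.37×10^-5 A.

2.37×10^-5 A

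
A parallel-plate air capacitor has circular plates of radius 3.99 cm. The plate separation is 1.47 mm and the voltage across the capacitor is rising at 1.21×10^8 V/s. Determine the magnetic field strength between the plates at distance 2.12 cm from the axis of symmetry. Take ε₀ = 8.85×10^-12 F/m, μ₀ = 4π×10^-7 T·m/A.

dE/dt = (dV/dt)/d = 8.231×10^10 V/(m·s); I_d = ε₀(πR²)(dE/dt) = (8.85×10^-12)(5.001×10^-3)(8.231×10^10) = 3.643×10^-3 A.
∮B·dl = μ₀ I_d,enc with I_d,enc = I_d r²/R² = 1.028×10^-3 A; so B = μ₀ I_d,enc/(2πr) = 9.70×10^-9 T.

9.70×10^-9 T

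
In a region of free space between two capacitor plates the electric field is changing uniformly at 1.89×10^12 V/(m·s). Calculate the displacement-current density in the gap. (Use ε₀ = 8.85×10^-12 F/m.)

16.7 A/m²

J_d = ε₀ dE/dt = (8.85×10^-12)(1.89×10^12) = 16.7 A/m².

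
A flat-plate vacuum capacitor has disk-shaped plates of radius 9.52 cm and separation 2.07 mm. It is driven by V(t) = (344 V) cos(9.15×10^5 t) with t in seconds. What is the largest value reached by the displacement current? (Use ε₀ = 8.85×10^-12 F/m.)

0.0383 A

The displacement current equals the conduction current C dV/dt, which peaks at C V₀ ω.
With C = ε₀A/d = (8.85×10^-12)(0.02847)/(2.07×10^-3) = 1.217×10^-10 F and ω = 9.15×10^5 rad/s, I_d,max = (1.217×10^-10)(344)(9.15×10^5) = 0.0383 A.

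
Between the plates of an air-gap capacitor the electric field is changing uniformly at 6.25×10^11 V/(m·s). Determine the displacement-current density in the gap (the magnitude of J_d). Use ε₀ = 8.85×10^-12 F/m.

The displacement-current density is ε₀ ∂E/∂t = (8.85×10^-12)(6.25×10^11) = 5.53 A/m².

5.53 A/m²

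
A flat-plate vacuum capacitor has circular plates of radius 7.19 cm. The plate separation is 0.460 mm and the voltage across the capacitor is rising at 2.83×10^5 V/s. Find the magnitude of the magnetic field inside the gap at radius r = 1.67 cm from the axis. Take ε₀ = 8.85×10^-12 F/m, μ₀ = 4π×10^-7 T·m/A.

5.71×10^-11 T

With E = V/d, dE/dt = 6.152×10^8 V/(m·s) and πR² = 0.01624 m², giving I_d = ε₀ πR² dE/dt = 8.842×10^-5 A.
An Ampèrian loop of radius r encloses a fraction (r/R)² of I_d. Then B·2πr = μ₀ I_d (r/R)², giving B = μ₀ I_d r/(2πR²) = 5.71×10^-11 T.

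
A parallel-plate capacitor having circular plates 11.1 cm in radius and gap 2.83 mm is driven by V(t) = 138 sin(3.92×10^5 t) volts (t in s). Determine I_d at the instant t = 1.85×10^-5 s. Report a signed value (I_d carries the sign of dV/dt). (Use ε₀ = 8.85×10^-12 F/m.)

dV/dt = (138)(3.92×10^5)·cos(7.252) = 3.063×10^7 V/s.
I_d = C dV/dt with C = ε₀A/d = (8.85×10^-12)(0.03871)/(2.83×10^-3) = 1.211×10^-10 F, so I_d = (1.211×10^-10)(3.063×10^7) = 3.71×10^-3 A.

3.71×10^-3 A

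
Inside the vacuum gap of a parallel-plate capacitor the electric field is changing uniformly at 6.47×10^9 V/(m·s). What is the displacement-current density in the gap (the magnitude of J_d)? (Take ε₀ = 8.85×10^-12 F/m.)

0.0573 A/m²

J_d = ε₀ ∂E/∂t, so J_d = 0.0573 A/m².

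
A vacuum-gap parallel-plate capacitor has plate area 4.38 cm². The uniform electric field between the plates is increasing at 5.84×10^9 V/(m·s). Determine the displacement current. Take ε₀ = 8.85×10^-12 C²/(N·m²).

I_d = ε₀ A (dE/dt) = (8.85×10^-12)(4.38×10^-4 m²)(5.84×10^9) = 2.26×10^-5 A.

2.26×10^-5 A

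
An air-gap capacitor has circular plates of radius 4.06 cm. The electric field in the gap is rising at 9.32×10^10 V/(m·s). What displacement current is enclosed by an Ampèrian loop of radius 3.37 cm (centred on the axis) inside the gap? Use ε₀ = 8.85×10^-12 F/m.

2.94×10^-3 A

Total displacement current: I_d = ε₀(πR²)(dE/dt) = (8.85×10^-12)(5.178×10^-3)(9.32×10^10) = 4.271×10^-3 A.
Since J_d is uniform, the enclosed fraction is (r/R)² = 0.6890, giving I_d,enc = 2.94×10^-3 A.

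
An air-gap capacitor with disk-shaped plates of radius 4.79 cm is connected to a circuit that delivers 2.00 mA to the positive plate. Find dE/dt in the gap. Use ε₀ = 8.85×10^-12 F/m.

3.14×10^10 V/(m·s)

Charge continuity gives I_d = I = 2.00×10^-3 A between the plates.
Then dE/dt = I_d/(ε₀A) = 3.14×10^10 V/(m·s).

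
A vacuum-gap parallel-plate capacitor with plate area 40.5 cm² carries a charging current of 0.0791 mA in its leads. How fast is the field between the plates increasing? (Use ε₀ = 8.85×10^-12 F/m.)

Charge continuity gives I_d = I = 7.91×10^-5 A between the plates.
Inverting I_d = ε₀ A dE/dt gives dE/dt = 7.91×10^-5 / (8.85×10^-12 · 4.05×10^-3) = 2.21×10^9 V/(m·s).

2.21×10^9 V/(m·s)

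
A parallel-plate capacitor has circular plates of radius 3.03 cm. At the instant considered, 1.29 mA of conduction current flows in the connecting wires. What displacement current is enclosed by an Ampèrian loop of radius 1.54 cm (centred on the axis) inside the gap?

3.33×10^-4 A

No conduction current crosses the gap, so I_d there equals the 1.29×10^-3 A in the leads.
Through an area πr² the displacement current is I_d·(πr²/πR²) = I_d (r/R)² = 3.33×10^-4 A.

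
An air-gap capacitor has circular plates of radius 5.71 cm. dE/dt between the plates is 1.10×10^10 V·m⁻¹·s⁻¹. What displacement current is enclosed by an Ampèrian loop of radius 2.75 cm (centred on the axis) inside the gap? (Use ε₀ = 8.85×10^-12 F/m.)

Total displacement current: I_d = ε₀(πR²)(dE/dt) = (8.85×10^-12)(0.01024)(1.10×10^10) = 9.969×10^-4 A.
Since J_d is uniform, the enclosed fraction is (r/R)² = 0.2319, giving I_d,enc = 2.31×10^-4 A.

2.31×10^-4 A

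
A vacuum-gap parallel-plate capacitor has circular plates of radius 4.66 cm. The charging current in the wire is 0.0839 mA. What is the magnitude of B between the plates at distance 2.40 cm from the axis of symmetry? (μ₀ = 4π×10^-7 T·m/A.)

1.85×10^-10 T

No conduction current crosses the gap, so I_d there equals the 8.39×10^-5 A in the leads.
An Ampèrian loop of radius r encloses a fraction (r/R)² of I_d. Then B·2πr = μ₀ I_d (r/R)², giving B = μ₀ I_d r/(2πR²) = 1.85×10^-10 T.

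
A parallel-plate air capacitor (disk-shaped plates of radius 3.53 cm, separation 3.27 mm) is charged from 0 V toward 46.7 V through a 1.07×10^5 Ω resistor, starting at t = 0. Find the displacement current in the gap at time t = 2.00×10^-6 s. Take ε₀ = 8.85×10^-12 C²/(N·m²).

7.48×10^-5 A

With C = ε₀A/d = (8.85×10^-12)(3.915×10^-3)/(3.27×10^-3) = 1.060×10^-11 F, the time constant is τ = RC = 1.134×10^-6 s, so t/τ = 1.764 and e^(−t/τ) = 0.1714.
I_d = I_cond = (V₀/R) e^(−t/τ) = (4.364×10^-4)(0.1714) = 7.48×10^-5 A.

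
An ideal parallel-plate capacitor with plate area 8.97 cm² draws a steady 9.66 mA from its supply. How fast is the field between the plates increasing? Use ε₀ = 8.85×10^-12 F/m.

1.22×10^12 V/(m·s)

Charge continuity gives I_d = I = 9.66×10^-3 A between the plates.
Since I_d = ε₀ A dE/dt, dE/dt = I_d/(ε₀A) = (9.66×10^-3)/((8.85×10^-12)(8.97×10^-4)) = 1.22×10^12 V/(m·s).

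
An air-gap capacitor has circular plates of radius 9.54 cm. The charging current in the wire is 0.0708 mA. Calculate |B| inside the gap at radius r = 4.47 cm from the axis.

Between the plates the displacement current equals the wire current: I_d = 0.0708 mA = 7.08×10^-5 A.
An Ampèrian loop of radius r encloses a fraction (r/R)² of I_d. Then B·2πr = μ₀ I_d (r/R)², giving B = μ₀ I_d r/(2πR²) = 6.95×10^-11 T.

6.95×10^-11 T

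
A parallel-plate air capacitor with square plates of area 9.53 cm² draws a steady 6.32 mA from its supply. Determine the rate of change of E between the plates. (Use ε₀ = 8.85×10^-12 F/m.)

7.49×10^11 V/(m·s)

By continuity, I_d in the gap equals the 6.32 mA flowing in the wire.
Since I_d = ε₀ A dE/dt, dE/dt = I_d/(ε₀A) = (6.32×10^-3)/((8.85×10^-12)(9.53×10^-4)) = 7.49×10^11 V/(m·s).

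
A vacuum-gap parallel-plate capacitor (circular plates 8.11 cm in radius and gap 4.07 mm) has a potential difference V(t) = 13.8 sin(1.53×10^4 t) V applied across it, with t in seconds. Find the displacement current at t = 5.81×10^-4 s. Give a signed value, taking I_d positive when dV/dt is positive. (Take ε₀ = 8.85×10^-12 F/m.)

-8.16×10^-6 A

dE/dt = (V₀ω/d)·cos(ωt) with ωt = 8.8893 rad: (13.8)(1.53×10^4)(-0.8600)/(4.07×10^-3) = -4.461×10^7 V/(m·s).
I_d = ε₀ A dE/dt = (8.85×10^-12)(0.02066)(-4.461×10^7) = -8.16×10^-6 A.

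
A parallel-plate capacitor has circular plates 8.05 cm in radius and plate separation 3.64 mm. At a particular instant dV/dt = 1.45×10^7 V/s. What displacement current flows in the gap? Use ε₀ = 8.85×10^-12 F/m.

7.18×10^-4 A

C = ε₀A/d = (8.85×10^-12)(0.02036)/(3.64×10^-3) = 4.950×10^-11 F.
I_d = C dV/dt = (4.950×10^-11)(1.45×10^7) = 7.18×10^-4 A.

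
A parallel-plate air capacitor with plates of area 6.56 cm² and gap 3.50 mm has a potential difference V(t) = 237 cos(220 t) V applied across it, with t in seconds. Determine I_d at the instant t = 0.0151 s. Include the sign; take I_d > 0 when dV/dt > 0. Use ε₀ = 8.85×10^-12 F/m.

dE/dt = (V₀ω/d)·−sin(ωt) with ωt = 3.322 rad: (237)(220)(0.1794)/(3.50×10^-3) = 2.673×10^6 V/(m·s).
I_d = ε₀ A dE/dt = (8.85×10^-12)(6.56×10^-4)(2.673×10^6) = 1.55×10^-8 A.

1.55×10^-8 A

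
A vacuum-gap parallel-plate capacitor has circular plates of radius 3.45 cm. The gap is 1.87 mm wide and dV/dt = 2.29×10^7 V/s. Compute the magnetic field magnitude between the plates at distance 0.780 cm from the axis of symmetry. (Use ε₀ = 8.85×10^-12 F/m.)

5.31×10^-10 T

With E = V/d, dE/dt = 1.225×10^10 V/(m·s) and πR² = 3.739×10^-3 m², giving I_d = ε₀ πR² dE/dt = 4.054×10^-4 A.
An Ampèrian loop of radius r encloses a fraction (r/R)² of I_d. Then B·2πr = μ₀ I_d (r/R)², giving B = μ₀ I_d r/(2πR²) = 5.31×10^-10 T.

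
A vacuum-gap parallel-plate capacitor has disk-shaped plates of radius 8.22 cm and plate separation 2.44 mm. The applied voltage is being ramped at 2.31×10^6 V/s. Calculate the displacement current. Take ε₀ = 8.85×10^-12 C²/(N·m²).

1.78×10^-4 A

The displacement current equals the charging current C dV/dt. With C = ε₀A/d = (8.85×10^-12)(0.02123)/(2.44×10^-3) = 7.700×10^-11 F, I_d = (7.700×10^-11)(2.31×10^6) = 1.78×10^-4 A.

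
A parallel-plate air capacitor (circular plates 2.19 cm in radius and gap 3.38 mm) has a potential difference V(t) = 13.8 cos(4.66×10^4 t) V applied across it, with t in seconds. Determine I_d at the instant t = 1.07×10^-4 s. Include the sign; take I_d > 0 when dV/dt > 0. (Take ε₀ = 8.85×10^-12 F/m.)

C = ε₀A/d = (8.85×10^-12)(1.507×10^-3)/(3.38×10^-3) = 3.946×10^-12 F. dV/dt = V₀ω·−sin(ωt); at ωt = 4.9862 rad this factor is 0.9627.
I_d = C dV/dt = (3.946×10^-12)(13.8)(4.66×10^4)(0.9627) = 2.44×10^-6 A.

2.44×10^-6 A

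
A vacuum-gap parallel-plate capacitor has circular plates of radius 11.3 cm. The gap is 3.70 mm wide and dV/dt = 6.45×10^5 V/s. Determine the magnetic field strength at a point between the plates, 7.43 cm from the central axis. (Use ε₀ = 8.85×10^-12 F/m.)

With E = V/d, dE/dt = 1.743×10^8 V/(m·s) and πR² = 0.04011 m², giving I_d = ε₀ πR² dE/dt = 6.187×10^-5 A.
An Ampèrian loop of radius r encloses a fraction (r/R)² of I_d. Then B·2πr = μ₀ I_d (r/R)², giving B = μ₀ I_d r/(2πR²) = 7.20×10^-11 T.

7.20×10^-11 T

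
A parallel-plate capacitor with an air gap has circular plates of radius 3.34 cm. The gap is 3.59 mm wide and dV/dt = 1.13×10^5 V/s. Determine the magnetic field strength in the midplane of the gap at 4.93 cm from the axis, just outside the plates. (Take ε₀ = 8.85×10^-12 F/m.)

With E = V/d, dE/dt = 3.148×10^7 V/(m·s) and πR² = 3.505×10^-3 m², giving I_d = ε₀ πR² dE/dt = 9.765×10^-7 A.
Outside the plates the loop encloses all of I_d, so B·2πr = μ₀ I_d and B = 3.96×10^-12 T.

3.96×10^-12 T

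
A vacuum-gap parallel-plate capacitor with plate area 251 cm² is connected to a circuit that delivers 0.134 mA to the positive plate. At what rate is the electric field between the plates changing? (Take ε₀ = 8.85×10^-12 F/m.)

6.03×10^8 V/(m·s)

The displacement current between the plates equals the conduction current, I_d = 0.134 mA.
Inverting I_d = ε₀ A dE/dt gives dE/dt = 1.34×10^-4 / (8.85×10^-12 · 0.0251) = 6.03×10^8 V/(m·s).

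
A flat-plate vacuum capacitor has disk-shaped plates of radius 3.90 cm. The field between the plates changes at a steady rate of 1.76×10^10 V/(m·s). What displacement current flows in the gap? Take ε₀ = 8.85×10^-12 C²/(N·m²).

With a uniform field, Φ_E = EA, so I_d = ε₀ A dE/dt = 7.44×10^-4 A.

7.44×10^-4 A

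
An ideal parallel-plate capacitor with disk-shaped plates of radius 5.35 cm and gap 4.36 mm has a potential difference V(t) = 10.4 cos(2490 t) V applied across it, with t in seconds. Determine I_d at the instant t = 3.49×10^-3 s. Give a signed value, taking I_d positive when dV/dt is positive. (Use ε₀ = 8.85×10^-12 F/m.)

-3.17×10^-7 A

C = ε₀A/d = (8.85×10^-12)(8.992×10^-3)/(4.36×10^-3) = 1.825×10^-11 F. dV/dt = V₀ω·−sin(ωt); at ωt = 8.6901 rad this factor is -0.6703.
I_d = C dV/dt = (1.825×10^-11)(10.4)(2490)(-0.6703) = -3.17×10^-7 A.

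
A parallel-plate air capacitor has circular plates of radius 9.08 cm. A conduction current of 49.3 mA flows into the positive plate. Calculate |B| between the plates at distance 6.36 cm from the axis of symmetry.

No conduction current crosses the gap, so I_d there equals the 0.0493 A in the leads.
An Ampèrian loop of radius r encloses a fraction (r/R)² of I_d. Then B·2πr = μ₀ I_d (r/R)², giving B = μ₀ I_d r/(2πR²) = 7.61×10^-8 T.

7.61×10^-8 T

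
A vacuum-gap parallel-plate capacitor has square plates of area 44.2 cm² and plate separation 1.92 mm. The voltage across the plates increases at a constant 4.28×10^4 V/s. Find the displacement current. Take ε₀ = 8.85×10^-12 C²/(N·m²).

E = V/d so dE/dt = (dV/dt)/d = 2.229×10^7 V/(m·s), and I_d = ε₀ A dE/dt = (8.85×10^-12)(4.42×10^-3)(2.229×10^7) = 8.72×10^-7 A.

8.72×10^-7 A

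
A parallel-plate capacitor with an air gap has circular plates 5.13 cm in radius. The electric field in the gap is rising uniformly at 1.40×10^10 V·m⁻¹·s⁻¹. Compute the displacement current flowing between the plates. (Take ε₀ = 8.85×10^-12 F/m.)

1.02×10^-3 A

With a uniform field, Φ_E = EA, so I_d = ε₀ A dE/dt = 1.02×10^-3 A.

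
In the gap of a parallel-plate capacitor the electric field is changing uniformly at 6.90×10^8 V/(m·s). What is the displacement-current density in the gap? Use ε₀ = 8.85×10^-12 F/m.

6.11×10^-3 A/m²

J_d = ε₀ dE/dt = (8.85×10^-12)(6.90×10^8) = 6.11×10^-3 A/m².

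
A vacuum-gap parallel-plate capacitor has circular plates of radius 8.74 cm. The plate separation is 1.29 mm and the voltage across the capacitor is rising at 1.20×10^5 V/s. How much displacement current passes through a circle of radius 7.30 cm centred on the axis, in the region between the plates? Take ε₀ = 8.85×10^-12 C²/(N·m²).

With E = V/d, dE/dt = 9.302×10^7 V/(m·s) and πR² = 0.02400 m², giving I_d = ε₀ πR² dE/dt = 1.976×10^-5 A.
Since J_d is uniform, the enclosed fraction is (r/R)² = 0.6976, giving I_d,enc = 1.38×10^-5 A.

1.38×10^-5 A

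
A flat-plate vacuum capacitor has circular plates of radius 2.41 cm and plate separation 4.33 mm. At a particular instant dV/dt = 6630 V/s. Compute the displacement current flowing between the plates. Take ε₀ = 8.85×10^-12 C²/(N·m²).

The displacement current equals the charging current C dV/dt. With C = ε₀A/d = (8.85×10^-12)(1.825×10^-3)/(4.33×10^-3) = 3.730×10^-12 F, I_d = (3.730×10^-12)(6630) = 2.47×10^-8 A.

2.47×10^-8 A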